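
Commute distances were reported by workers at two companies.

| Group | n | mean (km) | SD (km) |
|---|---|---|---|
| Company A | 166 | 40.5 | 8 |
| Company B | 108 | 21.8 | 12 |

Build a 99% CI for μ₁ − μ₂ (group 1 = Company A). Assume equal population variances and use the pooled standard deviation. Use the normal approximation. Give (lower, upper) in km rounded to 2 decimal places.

s_p = √[((n₁−1)s₁² + (n₂−1)s₂²)/(n₁+n₂−2)] = √[(165·8² + 107·12²)/272] = 9.7709.
SE = 9.7709·√(1/166 + 1/108) = 1.2079.
With z* = 2.576, margin = 2.576 × 1.2079 = 3.1116.
x̄₁ − x̄₂ = 40.5 − 21.8 = 18.7000; interval 18.7000 ± 3.1116 = (15.59, 21.81).

(15.59, 21.81)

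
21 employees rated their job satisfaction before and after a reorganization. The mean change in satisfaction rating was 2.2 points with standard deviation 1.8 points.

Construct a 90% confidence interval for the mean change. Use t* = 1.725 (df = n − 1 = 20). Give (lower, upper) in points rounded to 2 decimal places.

(1.52, 2.88)

This is a matched-pairs design, so SE = s_d/√n = 1.8/√21 = 0.3928.
Margin = 1.725 × 0.3928 = 0.6776; the interval is 2.2 ± 0.6776 = (1.52, 2.88).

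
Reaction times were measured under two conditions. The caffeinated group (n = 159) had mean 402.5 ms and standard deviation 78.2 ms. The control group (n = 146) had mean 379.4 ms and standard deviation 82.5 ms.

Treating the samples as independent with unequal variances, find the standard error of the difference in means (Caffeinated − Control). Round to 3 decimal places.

Per-group SEs: s₁/√n₁ = 78.2/√159 = 6.2017, s₂/√n₂ = 82.5/√146 = 6.8277.
Unpooled SE of the difference: √(38.46108289 + 46.61748729) = 9.2238.

9.224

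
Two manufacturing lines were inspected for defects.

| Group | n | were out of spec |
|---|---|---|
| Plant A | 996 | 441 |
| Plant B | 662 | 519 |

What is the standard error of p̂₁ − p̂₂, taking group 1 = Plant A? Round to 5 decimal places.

Sample proportions: 441/996 = 0.4428, 519/662 = 0.7840.
Each SE is √(p̂(1−p̂)/n): √(0.4428·0.5572/996) = 0.01574 and √(0.7840·0.2160/662) = 0.01599.
SE(p̂₁ − p̂₂) = √(SE₁² + SE₂²) = √(0.0002477476 + 0.0002556801) = 0.02244, since the two samples are independent.

0.02244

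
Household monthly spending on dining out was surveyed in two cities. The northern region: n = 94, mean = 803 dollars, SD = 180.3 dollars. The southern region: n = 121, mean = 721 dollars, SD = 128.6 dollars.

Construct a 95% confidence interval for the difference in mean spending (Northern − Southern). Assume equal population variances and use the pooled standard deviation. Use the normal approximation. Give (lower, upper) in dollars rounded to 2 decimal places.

(40.68, 123.32)

s_p = √[((n₁−1)s₁² + (n₂−1)s₂²)/(n₁+n₂−2)] = √[(93·180.3² + 120·128.6²)/213] = 153.3324.
SE = 153.3324·√(1/94 + 1/121) = 21.0813.
With z* = 1.960, margin = 1.960 × 21.0813 = 41.3193.
x̄₁ − x̄₂ = 803 − 721 = 82.0000; interval 82.0000 ± 41.3193 = (40.68, 123.32).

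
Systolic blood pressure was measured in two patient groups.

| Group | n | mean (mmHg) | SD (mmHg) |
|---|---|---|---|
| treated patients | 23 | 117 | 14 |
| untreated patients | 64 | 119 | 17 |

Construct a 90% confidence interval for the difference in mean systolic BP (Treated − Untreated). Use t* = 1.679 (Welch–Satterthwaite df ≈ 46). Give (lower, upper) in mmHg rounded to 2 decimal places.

Per-group SEs: s₁/√n₁ = 14/√23 = 2.9192, s₂/√n₂ = 17/√64 = 2.1250.
Unpooled SE of the difference: √(8.52172864 + 4.515625) = 3.6107.
Margin of error = t* · SE = 1.679 × 3.6107 = 6.0624.
x̄₁ − x̄₂ = 117 − 119 = -2.0000.
CI: -2.0000 ± 6.0624 = (-8.06, 4.06).

(-8.06, 4.06)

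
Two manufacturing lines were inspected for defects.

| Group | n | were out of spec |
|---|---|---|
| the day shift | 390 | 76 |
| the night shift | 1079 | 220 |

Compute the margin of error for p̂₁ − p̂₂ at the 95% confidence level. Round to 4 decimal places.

Sample proportions: 76/390 = 0.1949, 220/1079 = 0.2039.
Each SE is √(p̂(1−p̂)/n): √(0.1949·0.8051/390) = 0.02006 and √(0.2039·0.7961/1079) = 0.01227.
SE(p̂₁ − p̂₂) = √(SE₁² + SE₂²) = √(0.0004024036 + 0.0001505529) = 0.02352, since the two samples are independent.
At 95% confidence z* = 1.960; margin = 1.960 × 0.02352 = 0.04610.

0.0461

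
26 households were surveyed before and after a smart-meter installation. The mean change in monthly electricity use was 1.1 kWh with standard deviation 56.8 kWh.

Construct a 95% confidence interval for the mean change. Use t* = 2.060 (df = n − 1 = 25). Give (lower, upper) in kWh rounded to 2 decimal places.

(-21.85, 24.05)

This is a matched-pairs design, so SE = s_d/√n = 56.8/√26 = 11.1394.
Margin = 2.060 × 11.1394 = 22.9472; the interval is 1.1 ± 22.9472 = (-21.85, 24.05).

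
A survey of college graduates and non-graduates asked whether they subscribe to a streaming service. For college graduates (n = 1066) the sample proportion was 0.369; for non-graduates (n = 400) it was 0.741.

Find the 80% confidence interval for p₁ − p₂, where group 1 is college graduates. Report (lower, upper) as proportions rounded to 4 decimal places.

(-0.4059, -0.3381)

The two standard errors are √(0.3690×0.6310/1066) = 0.01478 and √(0.7410×0.2590/400) = 0.02190.
Because the samples are independent, SE_diff = √(0.01478² + 0.02190²) = 0.02642.
Using z* = 1.282 for 80%, ME = 1.282 × 0.02642 = 0.03387.
p̂₁ − p̂₂ = -0.3720; interval -0.3720 ± 0.03387 gives (-0.4059, -0.3381).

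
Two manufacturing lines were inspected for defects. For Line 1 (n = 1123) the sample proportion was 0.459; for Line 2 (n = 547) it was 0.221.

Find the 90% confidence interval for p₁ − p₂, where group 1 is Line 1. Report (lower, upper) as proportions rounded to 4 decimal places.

The two standard errors are √(0.4590×0.5410/1123) = 0.01487 and √(0.2210×0.7790/547) = 0.01774.
Because the samples are independent, SE_diff = √(0.01487² + 0.01774²) = 0.02315.
Using z* = 1.645 for 90%, ME = 1.645 × 0.02315 = 0.03808.
p̂₁ − p̂₂ = 0.2380; interval 0.2380 ± 0.03808 gives (0.1999, 0.2761).

(0.1999, 0.2761)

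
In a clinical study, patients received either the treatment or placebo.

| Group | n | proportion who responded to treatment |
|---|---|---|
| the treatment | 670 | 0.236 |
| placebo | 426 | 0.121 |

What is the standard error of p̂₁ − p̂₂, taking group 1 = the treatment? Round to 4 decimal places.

0.0228

SE₁ = √(p̂₁(1−p̂₁)/n₁) = √(0.2360·0.7640/670) = 0.01640; SE₂ = √(0.1210·0.8790/426) = 0.01580.
Independent samples: SE of the difference = √(SE₁² + SE₂²) = √(0.00026896 + 0.00024964) = 0.02277.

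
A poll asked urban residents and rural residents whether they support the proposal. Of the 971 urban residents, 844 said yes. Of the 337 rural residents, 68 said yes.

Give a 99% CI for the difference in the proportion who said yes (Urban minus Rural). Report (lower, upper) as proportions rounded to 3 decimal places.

Sample proportions: 844/971 = 0.8692, 68/337 = 0.2018.
Each SE is √(p̂(1−p̂)/n): √(0.8692·0.1308/971) = 0.01082 and √(0.2018·0.7982/337) = 0.02186.
SE(p̂₁ − p̂₂) = √(SE₁² + SE₂²) = √(0.0001170724 + 0.0004778596) = 0.02439, since the two samples are independent.
At 99% confidence z* = 2.576; margin = 2.576 × 0.02439 = 0.06283.
The difference is 0.8692 − 0.2018 = 0.6674, so the interval is 0.6674 ± 0.06283 = (0.605, 0.730).

(0.605, 0.730)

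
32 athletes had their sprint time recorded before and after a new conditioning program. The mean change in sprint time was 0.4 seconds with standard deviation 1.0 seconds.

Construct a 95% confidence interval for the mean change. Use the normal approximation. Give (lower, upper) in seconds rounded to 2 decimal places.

(0.05, 0.75)

This is a matched-pairs design, so SE = s_d/√n = 1.0/√32 = 0.1768.
Margin = 1.960 × 0.1768 = 0.3465; the interval is 0.4 ± 0.3465 = (0.05, 0.75).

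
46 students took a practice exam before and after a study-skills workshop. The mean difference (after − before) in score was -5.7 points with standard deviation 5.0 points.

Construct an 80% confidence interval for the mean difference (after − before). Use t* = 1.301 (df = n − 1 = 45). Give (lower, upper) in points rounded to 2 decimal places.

(-6.66, -4.74)

Paired design: SE = s_d/√n = 5.0/√46 = 0.7372.
t* = 1.301; margin of error = 1.301 × 0.7372 = 0.9591.
-5.7 ± 0.9591 → (-6.66, -4.74).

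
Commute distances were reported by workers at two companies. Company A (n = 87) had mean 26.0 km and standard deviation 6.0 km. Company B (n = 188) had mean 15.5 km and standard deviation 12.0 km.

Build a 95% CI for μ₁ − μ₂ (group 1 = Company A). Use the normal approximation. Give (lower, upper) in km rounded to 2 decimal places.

(8.37, 12.63)

SE₁ = s₁/√n₁ = 6.0/√87 = 0.6433; SE₂ = 12.0/√188 = 0.8752.
Independent samples, unequal variances: SE_diff = √(SE₁² + SE₂²) = √(0.41383489 + 0.76597504) = 1.0862.
z* = 1.960, so margin of error = 1.960 × 1.0862 = 2.1290.
Difference in means = 26.0 − 15.5 = 10.5000.
10.5000 ± 2.1290 → (8.37, 12.63).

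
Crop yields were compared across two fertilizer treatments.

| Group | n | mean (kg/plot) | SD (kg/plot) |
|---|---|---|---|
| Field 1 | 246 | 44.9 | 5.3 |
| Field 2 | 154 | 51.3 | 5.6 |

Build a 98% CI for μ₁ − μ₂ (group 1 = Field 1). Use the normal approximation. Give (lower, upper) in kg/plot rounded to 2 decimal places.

(-7.71, -5.09)

Per-group SEs: s₁/√n₁ = 5.3/√246 = 0.3379, s₂/√n₂ = 5.6/√154 = 0.4513.
Unpooled SE of the difference: √(0.11417641 + 0.20367169) = 0.5638.
Margin of error = z* · SE = 2.326 × 0.5638 = 1.3114.
x̄₁ − x̄₂ = 44.9 − 51.3 = -6.4000.
CI: -6.4000 ± 1.3114 = (-7.71, -5.09).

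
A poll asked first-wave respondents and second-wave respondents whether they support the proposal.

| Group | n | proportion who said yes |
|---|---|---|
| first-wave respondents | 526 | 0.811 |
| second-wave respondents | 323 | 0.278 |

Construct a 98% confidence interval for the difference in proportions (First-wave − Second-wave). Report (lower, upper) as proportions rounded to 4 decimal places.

The two standard errors are √(0.8110×0.1890/526) = 0.01707 and √(0.2780×0.7220/323) = 0.02493.
Because the samples are independent, SE_diff = √(0.01707² + 0.02493²) = 0.03021.
Using z* = 2.326 for 98%, ME = 2.326 × 0.03021 = 0.07027.
p̂₁ − p̂₂ = 0.5330; interval 0.5330 ± 0.07027 gives (0.4627, 0.6033).

(0.4627, 0.6033)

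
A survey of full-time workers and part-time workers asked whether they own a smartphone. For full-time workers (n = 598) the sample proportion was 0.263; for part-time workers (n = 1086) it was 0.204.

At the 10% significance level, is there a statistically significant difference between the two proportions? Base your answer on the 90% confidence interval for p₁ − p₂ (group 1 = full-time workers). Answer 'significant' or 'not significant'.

significant

Each SE is √(p̂(1−p̂)/n): √(0.2630·0.7370/598) = 0.01800 and √(0.2040·0.7960/1086) = 0.01223.
SE(p̂₁ − p̂₂) = √(SE₁² + SE₂²) = √(0.000324 + 0.0001495729) = 0.02176, since the two samples are independent.
At 90% confidence z* = 1.645; margin = 1.645 × 0.02176 = 0.03580.
The difference is 0.2630 − 0.2040 = 0.0590, so the interval is 0.0590 ± 0.03580 = (0.02320, 0.09480).
The interval (0.02320, 0.09480) does not contain 0, so the difference is significant.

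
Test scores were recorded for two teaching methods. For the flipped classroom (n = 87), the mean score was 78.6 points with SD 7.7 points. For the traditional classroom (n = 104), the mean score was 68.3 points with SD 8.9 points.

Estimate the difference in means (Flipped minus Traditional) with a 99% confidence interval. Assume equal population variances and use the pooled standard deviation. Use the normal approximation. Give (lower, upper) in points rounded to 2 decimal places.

(7.17, 13.43)

s_p = √[((n₁−1)s₁² + (n₂−1)s₂²)/(n₁+n₂−2)] = √[(86·7.7² + 103·8.9²)/189] = 8.3753.
SE = 8.3753·√(1/87 + 1/104) = 1.2169.
With z* = 2.576, margin = 2.576 × 1.2169 = 3.1347.
x̄₁ − x̄₂ = 78.6 − 68.3 = 10.3000; interval 10.3000 ± 3.1347 = (7.17, 13.43).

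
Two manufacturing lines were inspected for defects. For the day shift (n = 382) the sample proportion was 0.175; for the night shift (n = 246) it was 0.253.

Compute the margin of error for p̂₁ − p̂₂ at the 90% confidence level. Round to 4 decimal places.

Each SE is √(p̂(1−p̂)/n): √(0.1750·0.8250/382) = 0.01944 and √(0.2530·0.7470/246) = 0.02772.
SE(p̂₁ − p̂₂) = √(SE₁² + SE₂²) = √(0.0003779136 + 0.0007683984) = 0.03386, since the two samples are independent.
At 90% confidence z* = 1.645; margin = 1.645 × 0.03386 = 0.05570.

0.0557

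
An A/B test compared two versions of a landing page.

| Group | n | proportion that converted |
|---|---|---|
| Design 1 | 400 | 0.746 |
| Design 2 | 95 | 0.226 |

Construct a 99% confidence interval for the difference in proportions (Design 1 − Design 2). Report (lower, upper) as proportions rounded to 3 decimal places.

SE₁ = √(p̂₁(1−p̂₁)/n₁) = √(0.7460·0.2540/400) = 0.02176; SE₂ = √(0.2260·0.7740/95) = 0.04291.
Independent samples: SE of the difference = √(SE₁² + SE₂²) = √(0.0004734976 + 0.0018412681) = 0.04811.
z* for 99% confidence is 2.576, so the margin of error is 2.576 × 0.04811 = 0.12393.
Point estimate p̂₁ − p̂₂ = 0.7460 − 0.2260 = 0.5200.
0.5200 ± 0.12393 → (0.396, 0.644).

(0.396, 0.644)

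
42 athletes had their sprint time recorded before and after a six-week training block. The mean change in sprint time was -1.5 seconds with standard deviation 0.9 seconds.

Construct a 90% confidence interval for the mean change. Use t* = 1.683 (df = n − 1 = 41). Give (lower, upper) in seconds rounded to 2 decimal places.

Paired design: SE = s_d/√n = 0.9/√42 = 0.1389.
t* = 1.683; margin of error = 1.683 × 0.1389 = 0.2338.
-1.5 ± 0.2338 → (-1.73, -1.27).

(-1.73, -1.27)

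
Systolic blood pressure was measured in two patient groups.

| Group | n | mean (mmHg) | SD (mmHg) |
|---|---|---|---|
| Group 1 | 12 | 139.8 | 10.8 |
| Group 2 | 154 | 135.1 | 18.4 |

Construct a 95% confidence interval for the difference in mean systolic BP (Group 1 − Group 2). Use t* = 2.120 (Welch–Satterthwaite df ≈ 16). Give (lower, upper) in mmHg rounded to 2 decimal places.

Per-group SEs: s₁/√n₁ = 10.8/√12 = 3.1177, s₂/√n₂ = 18.4/√154 = 1.4827.
Unpooled SE of the difference: √(9.72005329 + 2.19839929) = 3.4523.
Margin of error = t* · SE = 2.120 × 3.4523 = 7.3189.
x̄₁ − x̄₂ = 139.8 − 135.1 = 4.7000.
CI: 4.7000 ± 7.3189 = (-2.62, 12.02).

(-2.62, 12.02)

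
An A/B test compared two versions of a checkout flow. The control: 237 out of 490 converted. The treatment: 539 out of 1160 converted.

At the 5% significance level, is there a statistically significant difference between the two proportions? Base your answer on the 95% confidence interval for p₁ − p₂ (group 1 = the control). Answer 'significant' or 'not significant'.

not significant

Sample proportions: 237/490 = 0.4837, 539/1160 = 0.4647.
Each SE is √(p̂(1−p̂)/n): √(0.4837·0.5163/490) = 0.02258 and √(0.4647·0.5353/1160) = 0.01464.
SE(p̂₁ − p̂₂) = √(SE₁² + SE₂²) = √(0.0005098564 + 0.0002143296) = 0.02691, since the two samples are independent.
At 95% confidence z* = 1.960; margin = 1.960 × 0.02691 = 0.05274.
The difference is 0.4837 − 0.4647 = 0.0190, so the interval is 0.0190 ± 0.05274 = (-0.03374, 0.07174).
The interval (-0.03374, 0.07174) contains 0, so the difference is not significant.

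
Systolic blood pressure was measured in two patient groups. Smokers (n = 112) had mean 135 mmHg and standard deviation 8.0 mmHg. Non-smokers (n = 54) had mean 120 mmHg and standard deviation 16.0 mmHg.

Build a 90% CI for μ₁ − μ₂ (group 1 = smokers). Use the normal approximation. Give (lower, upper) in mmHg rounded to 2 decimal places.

SE₁ = s₁/√n₁ = 8.0/√112 = 0.7559; SE₂ = 16.0/√54 = 2.1773.
Independent samples, unequal variances: SE_diff = √(SE₁² + SE₂²) = √(0.57138481 + 4.74063529) = 2.3048.
z* = 1.645, so margin of error = 1.645 × 2.3048 = 3.7914.
Difference in means = 135 − 120 = 15.0000.
15.0000 ± 3.7914 → (11.21, 18.79).

(11.21, 18.79)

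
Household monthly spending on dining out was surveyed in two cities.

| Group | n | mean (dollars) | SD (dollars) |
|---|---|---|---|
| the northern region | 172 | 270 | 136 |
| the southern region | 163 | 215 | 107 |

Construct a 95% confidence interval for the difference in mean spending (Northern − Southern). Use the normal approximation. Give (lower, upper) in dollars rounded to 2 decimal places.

Per-group SEs: s₁/√n₁ = 136/√172 = 10.3699, s₂/√n₂ = 107/√163 = 8.3809.
Unpooled SE of the difference: √(107.53482601 + 70.23948481) = 13.3332.
Margin of error = z* · SE = 1.960 × 13.3332 = 26.1331.
x̄₁ − x̄₂ = 270 − 215 = 55.0000.
CI: 55.0000 ± 26.1331 = (28.87, 81.13).

(28.87, 81.13)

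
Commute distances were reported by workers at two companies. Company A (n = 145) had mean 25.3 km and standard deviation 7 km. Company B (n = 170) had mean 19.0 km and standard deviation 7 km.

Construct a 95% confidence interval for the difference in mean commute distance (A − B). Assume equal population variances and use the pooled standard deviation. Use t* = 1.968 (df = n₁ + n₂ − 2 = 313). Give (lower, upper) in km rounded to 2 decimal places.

Pooled variance s_p² = [144·7² + 169·7²] / (145+170−2) = 49.0000, so s_p = 7.0000.
SE_diff = s_p·√(1/n₁ + 1/n₂) = 7.0000·√(1/145 + 1/170) = 0.7913.
t* = 1.968; margin = 1.968 × 0.7913 = 1.5573.
Difference = 25.3 − 19.0 = 6.3000.
6.3000 ± 1.5573 → (4.74, 7.86).

(4.74, 7.86)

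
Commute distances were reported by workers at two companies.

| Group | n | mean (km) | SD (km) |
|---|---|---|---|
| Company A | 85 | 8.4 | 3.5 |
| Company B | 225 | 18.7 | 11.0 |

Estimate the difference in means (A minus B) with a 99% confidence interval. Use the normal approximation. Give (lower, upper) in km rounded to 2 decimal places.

(-12.43, -8.17)

Standard errors of each mean: 3.5/√85 = 0.3796 and 11.0/√225 = 0.7333.
SE(x̄₁ − x̄₂) = √(0.3796² + 0.7333²) = 0.8257 for independent samples with unequal variances.
With z* = 2.576, the margin is 2.576 × 0.8257 = 2.1270.
x̄₁ − x̄₂ = 8.4 − 18.7 = -10.3000; the interval is -10.3000 ± 2.1270 = (-12.43, -8.17).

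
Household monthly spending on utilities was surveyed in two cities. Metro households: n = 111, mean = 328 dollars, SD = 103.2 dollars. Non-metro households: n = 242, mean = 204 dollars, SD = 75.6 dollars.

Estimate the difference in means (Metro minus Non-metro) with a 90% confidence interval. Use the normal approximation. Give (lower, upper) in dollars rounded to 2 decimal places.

(106.01, 141.99)

Standard errors of each mean: 103.2/√111 = 9.7953 and 75.6/√242 = 4.8598.
SE(x̄₁ − x̄₂) = √(9.7953² + 4.8598²) = 10.9346 for independent samples with unequal variances.
With z* = 1.645, the margin is 1.645 × 10.9346 = 17.9874.
x̄₁ − x̄₂ = 328 − 204 = 124.0000; the interval is 124.0000 ± 17.9874 = (106.01, 141.99).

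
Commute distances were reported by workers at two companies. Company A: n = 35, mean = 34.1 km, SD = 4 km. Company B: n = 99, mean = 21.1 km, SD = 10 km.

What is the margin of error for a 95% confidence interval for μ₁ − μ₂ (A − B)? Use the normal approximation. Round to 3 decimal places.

2.374

Per-group SEs: s₁/√n₁ = 4/√35 = 0.6761, s₂/√n₂ = 10/√99 = 1.0050.
Unpooled SE of the difference: √(0.45711121 + 1.010025) = 1.2113.
Margin of error = z* · SE = 1.960 × 1.2113 = 2.3741.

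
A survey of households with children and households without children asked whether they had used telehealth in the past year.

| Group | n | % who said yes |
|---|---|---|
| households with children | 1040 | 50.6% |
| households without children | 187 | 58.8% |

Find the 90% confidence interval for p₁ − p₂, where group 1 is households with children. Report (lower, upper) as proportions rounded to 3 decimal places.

(-0.146, -0.018)

The two standard errors are √(0.5060×0.4940/1040) = 0.01550 and √(0.5880×0.4120/187) = 0.03599.
Because the samples are independent, SE_diff = √(0.01550² + 0.03599²) = 0.03919.
Using z* = 1.645 for 90%, ME = 1.645 × 0.03919 = 0.06447.
p̂₁ − p̂₂ = -0.0820; interval -0.0820 ± 0.06447 gives (-0.146, -0.018).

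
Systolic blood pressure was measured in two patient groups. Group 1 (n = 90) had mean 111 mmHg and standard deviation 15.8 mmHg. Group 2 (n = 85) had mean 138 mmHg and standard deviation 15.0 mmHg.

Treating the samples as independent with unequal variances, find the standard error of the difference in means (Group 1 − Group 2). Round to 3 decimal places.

Standard errors of each mean: 15.8/√90 = 1.6655 and 15.0/√85 = 1.6270.
SE(x̄₁ − x̄₂) = √(1.6655² + 1.6270²) = 2.3283 for independent samples with unequal variances.

2.328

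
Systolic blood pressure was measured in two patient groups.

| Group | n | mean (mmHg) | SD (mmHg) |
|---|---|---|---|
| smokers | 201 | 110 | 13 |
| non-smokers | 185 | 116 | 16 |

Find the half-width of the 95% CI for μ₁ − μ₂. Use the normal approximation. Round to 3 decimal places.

Per-group SEs: s₁/√n₁ = 13/√201 = 0.9169, s₂/√n₂ = 16/√185 = 1.1763.
Unpooled SE of the difference: √(0.84070561 + 1.38368169) = 1.4914.
Margin of error = z* · SE = 1.960 × 1.4914 = 2.9231.

2.923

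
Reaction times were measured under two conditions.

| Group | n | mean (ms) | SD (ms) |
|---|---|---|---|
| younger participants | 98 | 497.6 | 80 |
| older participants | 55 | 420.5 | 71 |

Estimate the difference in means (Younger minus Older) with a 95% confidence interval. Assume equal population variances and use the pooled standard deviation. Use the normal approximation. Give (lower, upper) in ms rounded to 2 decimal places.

Pooled variance s_p² = [97·80² + 54·71²] / (98+55−2) = 5914.0000, so s_p = 76.9025.
SE_diff = s_p·√(1/n₁ + 1/n₂) = 76.9025·√(1/98 + 1/55) = 12.9566.
z* = 1.960; margin = 1.960 × 12.9566 = 25.3949.
Difference = 497.6 − 420.5 = 77.1000.
77.1000 ± 25.3949 → (51.71, 102.49).

(51.71, 102.49)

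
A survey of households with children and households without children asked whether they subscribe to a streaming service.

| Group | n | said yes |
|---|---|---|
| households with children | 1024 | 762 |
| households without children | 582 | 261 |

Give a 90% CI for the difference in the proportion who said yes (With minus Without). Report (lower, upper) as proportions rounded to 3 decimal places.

First, p̂₁ = 762/1024 = 0.7441; p̂₂ = 261/582 = 0.4485.
The two standard errors are √(0.7441×0.2559/1024) = 0.01364 and √(0.4485×0.5515/582) = 0.02062.
Because the samples are independent, SE_diff = √(0.01364² + 0.02062²) = 0.02472.
Using z* = 1.645 for 90%, ME = 1.645 × 0.02472 = 0.04066.
p̂₁ − p̂₂ = 0.2956; interval 0.2956 ± 0.04066 gives (0.255, 0.336).

(0.255, 0.336)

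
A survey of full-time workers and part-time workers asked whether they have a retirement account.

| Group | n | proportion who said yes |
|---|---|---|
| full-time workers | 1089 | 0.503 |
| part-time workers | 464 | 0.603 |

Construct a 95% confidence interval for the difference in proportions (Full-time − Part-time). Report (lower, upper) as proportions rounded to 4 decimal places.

(-0.1535, -0.0465)

SE₁ = √(p̂₁(1−p̂₁)/n₁) = √(0.5030·0.4970/1089) = 0.01515; SE₂ = √(0.6030·0.3970/464) = 0.02271.
Independent samples: SE of the difference = √(SE₁² + SE₂²) = √(0.0002295225 + 0.0005157441) = 0.02730.
z* for 95% confidence is 1.960, so the margin of error is 1.960 × 0.02730 = 0.05351.
Point estimate p̂₁ − p̂₂ = 0.5030 − 0.6030 = -0.1000.
-0.1000 ± 0.05351 → (-0.1535, -0.0465).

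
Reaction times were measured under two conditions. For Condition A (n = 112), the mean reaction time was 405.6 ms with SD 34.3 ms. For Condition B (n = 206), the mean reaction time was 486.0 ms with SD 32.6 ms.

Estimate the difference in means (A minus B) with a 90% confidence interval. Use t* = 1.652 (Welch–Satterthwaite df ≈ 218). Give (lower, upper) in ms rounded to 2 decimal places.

SE₁ = s₁/√n₁ = 34.3/√112 = 3.2410; SE₂ = 32.6/√206 = 2.2713.
Independent samples, unequal variances: SE_diff = √(SE₁² + SE₂²) = √(10.504081 + 5.15880369) = 3.9576.
t* = 1.652, so margin of error = 1.652 × 3.9576 = 6.5380.
Difference in means = 405.6 − 486.0 = -80.4000.
-80.4000 ± 6.5380 → (-86.94, -73.86).

(-86.94, -73.86)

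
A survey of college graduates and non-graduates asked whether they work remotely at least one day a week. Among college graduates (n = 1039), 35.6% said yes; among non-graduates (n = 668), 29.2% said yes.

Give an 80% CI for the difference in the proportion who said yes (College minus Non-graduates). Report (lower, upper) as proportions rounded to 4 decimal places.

Each SE is √(p̂(1−p̂)/n): √(0.3560·0.6440/1039) = 0.01485 and √(0.2920·0.7080/668) = 0.01759.
SE(p̂₁ − p̂₂) = √(SE₁² + SE₂²) = √(0.0002205225 + 0.0003094081) = 0.02302, since the two samples are independent.
At 80% confidence z* = 1.282; margin = 1.282 × 0.02302 = 0.02951.
The difference is 0.3560 − 0.2920 = 0.0640, so the interval is 0.0640 ± 0.02951 = (0.0345, 0.0935).

(0.0345, 0.0935)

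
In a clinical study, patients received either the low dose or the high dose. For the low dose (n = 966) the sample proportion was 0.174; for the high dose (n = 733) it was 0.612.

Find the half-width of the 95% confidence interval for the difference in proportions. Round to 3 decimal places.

0.043

Each SE is √(p̂(1−p̂)/n): √(0.1740·0.8260/966) = 0.01220 and √(0.6120·0.3880/733) = 0.01800.
SE(p̂₁ − p̂₂) = √(SE₁² + SE₂²) = √(0.00014884 + 0.000324) = 0.02174, since the two samples are independent.
At 95% confidence z* = 1.960; margin = 1.960 × 0.02174 = 0.04261.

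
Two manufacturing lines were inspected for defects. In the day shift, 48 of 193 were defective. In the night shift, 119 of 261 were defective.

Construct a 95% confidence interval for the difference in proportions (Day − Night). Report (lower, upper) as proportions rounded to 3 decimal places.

(-0.293, -0.121)

Sample proportions: 48/193 = 0.2487, 119/261 = 0.4559.
Each SE is √(p̂(1−p̂)/n): √(0.2487·0.7513/193) = 0.03111 and √(0.4559·0.5441/261) = 0.03083.
SE(p̂₁ − p̂₂) = √(SE₁² + SE₂²) = √(0.0009678321 + 0.0009504889) = 0.04380, since the two samples are independent.
At 95% confidence z* = 1.960; margin = 1.960 × 0.04380 = 0.08585.
The difference is 0.2487 − 0.4559 = -0.2072, so the interval is -0.2072 ± 0.08585 = (-0.293, -0.121).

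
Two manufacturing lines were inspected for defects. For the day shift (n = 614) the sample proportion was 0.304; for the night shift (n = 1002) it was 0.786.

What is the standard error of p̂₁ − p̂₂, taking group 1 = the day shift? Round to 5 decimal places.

SE₁ = √(p̂₁(1−p̂₁)/n₁) = √(0.3040·0.6960/614) = 0.01856; SE₂ = √(0.7860·0.2140/1002) = 0.01296.
Independent samples: SE of the difference = √(SE₁² + SE₂²) = √(0.0003444736 + 0.0001679616) = 0.02264.

0.02264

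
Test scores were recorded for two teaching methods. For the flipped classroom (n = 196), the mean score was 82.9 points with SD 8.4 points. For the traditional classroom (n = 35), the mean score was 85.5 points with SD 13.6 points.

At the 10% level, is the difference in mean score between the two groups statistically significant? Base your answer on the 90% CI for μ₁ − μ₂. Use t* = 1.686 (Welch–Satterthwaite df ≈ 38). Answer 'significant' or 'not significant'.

not significant

Per-group SEs: s₁/√n₁ = 8.4/√196 = 0.6000, s₂/√n₂ = 13.6/√35 = 2.2988.
Unpooled SE of the difference: √(0.36 + 5.28448144) = 2.3758.
Margin of error = t* · SE = 1.686 × 2.3758 = 4.0056.
x̄₁ − x̄₂ = 82.9 − 85.5 = -2.6000.
CI: -2.6000 ± 4.0056 = (-6.6056, 1.4056).
The interval (-6.6056, 1.4056) contains 0, so the difference is not significant.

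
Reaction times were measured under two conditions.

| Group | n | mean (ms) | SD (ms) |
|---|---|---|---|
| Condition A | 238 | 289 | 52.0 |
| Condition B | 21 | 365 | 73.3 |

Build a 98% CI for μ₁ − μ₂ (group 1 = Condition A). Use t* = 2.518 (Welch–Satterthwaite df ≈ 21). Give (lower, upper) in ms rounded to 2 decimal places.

Standard errors of each mean: 52.0/√238 = 3.3707 and 73.3/√21 = 15.9954.
SE(x̄₁ − x̄₂) = √(3.3707² + 15.9954²) = 16.3467 for independent samples with unequal variances.
With t* = 2.518, the margin is 2.518 × 16.3467 = 41.1610.
x̄₁ − x̄₂ = 289 − 365 = -76.0000; the interval is -76.0000 ± 41.1610 = (-117.16, -34.84).

(-117.16, -34.84)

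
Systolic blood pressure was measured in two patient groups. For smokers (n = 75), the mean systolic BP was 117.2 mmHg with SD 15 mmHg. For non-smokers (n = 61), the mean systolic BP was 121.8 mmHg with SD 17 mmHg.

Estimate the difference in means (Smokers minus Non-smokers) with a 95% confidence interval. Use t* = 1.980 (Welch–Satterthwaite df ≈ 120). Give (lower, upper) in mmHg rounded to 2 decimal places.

Per-group SEs: s₁/√n₁ = 15/√75 = 1.7321, s₂/√n₂ = 17/√61 = 2.1766.
Unpooled SE of the difference: √(3.00017041 + 4.73758756) = 2.7817.
Margin of error = t* · SE = 1.980 × 2.7817 = 5.5078.
x̄₁ − x̄₂ = 117.2 − 121.8 = -4.6000.
CI: -4.6000 ± 5.5078 = (-10.11, 0.91).

(-10.11, 0.91)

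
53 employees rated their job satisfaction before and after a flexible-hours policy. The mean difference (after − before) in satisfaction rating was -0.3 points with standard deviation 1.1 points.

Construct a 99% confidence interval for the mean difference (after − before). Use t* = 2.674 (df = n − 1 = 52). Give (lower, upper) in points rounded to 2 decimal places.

(-0.70, 0.10)

This is a matched-pairs design, so SE = s_d/√n = 1.1/√53 = 0.1511.
Margin = 2.674 × 0.1511 = 0.4040; the interval is -0.3 ± 0.4040 = (-0.70, 0.10).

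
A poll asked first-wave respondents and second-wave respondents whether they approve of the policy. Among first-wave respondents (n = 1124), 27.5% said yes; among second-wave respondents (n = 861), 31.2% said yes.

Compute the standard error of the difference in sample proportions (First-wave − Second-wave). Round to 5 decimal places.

SE₁ = √(p̂₁(1−p̂₁)/n₁) = √(0.2750·0.7250/1124) = 0.01332; SE₂ = √(0.3120·0.6880/861) = 0.01579.
Independent samples: SE of the difference = √(SE₁² + SE₂²) = √(0.0001774224 + 0.0002493241) = 0.02066.

0.02066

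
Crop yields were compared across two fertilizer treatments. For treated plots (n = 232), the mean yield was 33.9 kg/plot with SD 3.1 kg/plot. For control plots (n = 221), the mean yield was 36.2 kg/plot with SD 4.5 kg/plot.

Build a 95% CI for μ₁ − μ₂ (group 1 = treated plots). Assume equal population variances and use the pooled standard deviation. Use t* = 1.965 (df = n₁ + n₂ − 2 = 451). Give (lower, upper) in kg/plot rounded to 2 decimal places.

s_p = √[((n₁−1)s₁² + (n₂−1)s₂²)/(n₁+n₂−2)] = √[(231·3.1² + 220·4.5²)/451] = 3.8471.
SE = 3.8471·√(1/232 + 1/221) = 0.3616.
With t* = 1.965, margin = 1.965 × 0.3616 = 0.7105.
x̄₁ − x̄₂ = 33.9 − 36.2 = -2.3000; interval -2.3000 ± 0.7105 = (-3.01, -1.59).

(-3.01, -1.59)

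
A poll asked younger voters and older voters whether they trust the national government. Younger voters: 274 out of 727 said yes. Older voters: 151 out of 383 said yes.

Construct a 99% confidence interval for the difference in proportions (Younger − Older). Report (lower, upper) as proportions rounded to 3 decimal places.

First, p̂₁ = 274/727 = 0.3769; p̂₂ = 151/383 = 0.3943.
The two standard errors are √(0.3769×0.6231/727) = 0.01797 and √(0.3943×0.6057/383) = 0.02497.
Because the samples are independent, SE_diff = √(0.01797² + 0.02497²) = 0.03076.
Using z* = 2.576 for 99%, ME = 2.576 × 0.03076 = 0.07924.
p̂₁ − p̂₂ = -0.0174; interval -0.0174 ± 0.07924 gives (-0.097, 0.062).

(-0.097, 0.062)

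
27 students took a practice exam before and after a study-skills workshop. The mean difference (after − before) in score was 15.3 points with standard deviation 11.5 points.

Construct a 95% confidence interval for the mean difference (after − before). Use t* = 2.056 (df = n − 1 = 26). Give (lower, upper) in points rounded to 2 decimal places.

(10.75, 19.85)

This is a matched-pairs design, so SE = s_d/√n = 11.5/√27 = 2.2132.
Margin = 2.056 × 2.2132 = 4.5503; the interval is 15.3 ± 4.5503 = (10.75, 19.85).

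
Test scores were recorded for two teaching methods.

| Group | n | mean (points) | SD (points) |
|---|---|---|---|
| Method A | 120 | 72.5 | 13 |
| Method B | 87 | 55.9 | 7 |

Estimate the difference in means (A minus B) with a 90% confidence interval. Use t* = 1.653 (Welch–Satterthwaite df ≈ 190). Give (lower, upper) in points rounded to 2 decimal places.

SE₁ = s₁/√n₁ = 13/√120 = 1.1867; SE₂ = 7/√87 = 0.7505.
Independent samples, unequal variances: SE_diff = √(SE₁² + SE₂²) = √(1.40825689 + 0.56325025) = 1.4041.
t* = 1.653, so margin of error = 1.653 × 1.4041 = 2.3210.
Difference in means = 72.5 − 55.9 = 16.6000.
16.6000 ± 2.3210 → (14.28, 18.92).

(14.28, 18.92)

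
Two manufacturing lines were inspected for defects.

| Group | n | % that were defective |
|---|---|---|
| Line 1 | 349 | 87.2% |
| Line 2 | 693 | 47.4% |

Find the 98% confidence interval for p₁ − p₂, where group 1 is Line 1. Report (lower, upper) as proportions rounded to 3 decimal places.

(0.337, 0.459)

SE₁ = √(p̂₁(1−p̂₁)/n₁) = √(0.8720·0.1280/349) = 0.01788; SE₂ = √(0.4740·0.5260/693) = 0.01897.
Independent samples: SE of the difference = √(SE₁² + SE₂²) = √(0.0003196944 + 0.0003598609) = 0.02607.
z* for 98% confidence is 2.326, so the margin of error is 2.326 × 0.02607 = 0.06064.
Point estimate p̂₁ − p̂₂ = 0.8720 − 0.4740 = 0.3980.
0.3980 ± 0.06064 → (0.337, 0.459).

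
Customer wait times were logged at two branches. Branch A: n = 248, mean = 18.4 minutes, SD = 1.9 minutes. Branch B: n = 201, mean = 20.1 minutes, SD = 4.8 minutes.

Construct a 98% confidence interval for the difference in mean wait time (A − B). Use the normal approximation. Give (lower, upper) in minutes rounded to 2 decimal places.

Standard errors of each mean: 1.9/√248 = 0.1207 and 4.8/√201 = 0.3386.
SE(x̄₁ − x̄₂) = √(0.1207² + 0.3386²) = 0.3595 for independent samples with unequal variances.
With z* = 2.326, the margin is 2.326 × 0.3595 = 0.8362.
x̄₁ − x̄₂ = 18.4 − 20.1 = -1.7000; the interval is -1.7000 ± 0.8362 = (-2.54, -0.86).

(-2.54, -0.86)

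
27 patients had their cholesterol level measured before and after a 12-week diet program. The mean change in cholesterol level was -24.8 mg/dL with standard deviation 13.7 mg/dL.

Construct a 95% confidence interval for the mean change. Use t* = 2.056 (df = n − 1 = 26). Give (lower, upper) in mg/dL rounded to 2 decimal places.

(-30.22, -19.38)

Paired design: SE = s_d/√n = 13.7/√27 = 2.6366.
t* = 2.056; margin of error = 2.056 × 2.6366 = 5.4208.
-24.8 ± 5.4208 → (-30.22, -19.38).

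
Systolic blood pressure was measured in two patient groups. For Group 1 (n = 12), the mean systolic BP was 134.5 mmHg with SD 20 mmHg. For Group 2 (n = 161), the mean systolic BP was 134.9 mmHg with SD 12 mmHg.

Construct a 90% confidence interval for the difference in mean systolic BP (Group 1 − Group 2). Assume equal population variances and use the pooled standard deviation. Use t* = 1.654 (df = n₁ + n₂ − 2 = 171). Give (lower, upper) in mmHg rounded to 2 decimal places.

Pooled variance s_p² = [11·20² + 160·12²] / (12+161−2) = 160.4678, so s_p = 12.6676.
SE_diff = s_p·√(1/n₁ + 1/n₂) = 12.6676·√(1/12 + 1/161) = 3.7907.
t* = 1.654; margin = 1.654 × 3.7907 = 6.2698.
Difference = 134.5 − 134.9 = -0.4000.
-0.4000 ± 6.2698 → (-6.67, 5.87).

(-6.67, 5.87)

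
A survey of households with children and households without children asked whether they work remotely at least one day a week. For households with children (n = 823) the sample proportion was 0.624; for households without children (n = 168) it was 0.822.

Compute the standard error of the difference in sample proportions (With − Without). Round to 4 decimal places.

0.0340

The two standard errors are √(0.6240×0.3760/823) = 0.01688 and √(0.8220×0.1780/168) = 0.02951.
Because the samples are independent, SE_diff = √(0.01688² + 0.02951²) = 0.03400.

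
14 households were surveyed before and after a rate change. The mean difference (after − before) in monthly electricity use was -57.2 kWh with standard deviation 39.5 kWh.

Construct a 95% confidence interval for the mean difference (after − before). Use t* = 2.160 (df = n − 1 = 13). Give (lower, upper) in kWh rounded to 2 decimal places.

(-80.00, -34.40)

This is a matched-pairs design, so SE = s_d/√n = 39.5/√14 = 10.5568.
Margin = 2.160 × 10.5568 = 22.8027; the interval is -57.2 ± 22.8027 = (-80.00, -34.40).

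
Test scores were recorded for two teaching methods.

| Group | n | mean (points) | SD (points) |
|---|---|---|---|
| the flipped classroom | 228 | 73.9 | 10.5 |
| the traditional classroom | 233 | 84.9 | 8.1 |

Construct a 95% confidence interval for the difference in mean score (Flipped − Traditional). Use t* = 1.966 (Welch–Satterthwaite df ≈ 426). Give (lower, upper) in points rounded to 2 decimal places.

(-12.72, -9.28)

SE₁ = s₁/√n₁ = 10.5/√228 = 0.6954; SE₂ = 8.1/√233 = 0.5306.
Independent samples, unequal variances: SE_diff = √(SE₁² + SE₂²) = √(0.48358116 + 0.28153636) = 0.8747.
t* = 1.966, so margin of error = 1.966 × 0.8747 = 1.7197.
Difference in means = 73.9 − 84.9 = -11.0000.
-11.0000 ± 1.7197 → (-12.72, -9.28).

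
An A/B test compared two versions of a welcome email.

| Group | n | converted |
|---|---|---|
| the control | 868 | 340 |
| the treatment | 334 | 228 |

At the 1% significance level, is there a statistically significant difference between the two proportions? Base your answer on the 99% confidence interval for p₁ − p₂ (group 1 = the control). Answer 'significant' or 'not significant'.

Sample proportions: 340/868 = 0.3917, 228/334 = 0.6826.
Each SE is √(p̂(1−p̂)/n): √(0.3917·0.6083/868) = 0.01657 and √(0.6826·0.3174/334) = 0.02547.
SE(p̂₁ − p̂₂) = √(SE₁² + SE₂²) = √(0.0002745649 + 0.0006487209) = 0.03039, since the two samples are independent.
At 99% confidence z* = 2.576; margin = 2.576 × 0.03039 = 0.07828.
The difference is 0.3917 − 0.6826 = -0.2909, so the interval is -0.2909 ± 0.07828 = (-0.36918, -0.21262).
The interval (-0.36918, -0.21262) does not contain 0, so the difference is significant.

significant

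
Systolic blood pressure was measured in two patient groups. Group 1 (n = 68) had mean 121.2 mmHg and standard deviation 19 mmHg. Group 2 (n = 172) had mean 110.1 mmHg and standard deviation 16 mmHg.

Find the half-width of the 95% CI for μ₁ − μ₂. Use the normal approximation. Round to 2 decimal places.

5.11

SE₁ = s₁/√n₁ = 19/√68 = 2.3041; SE₂ = 16/√172 = 1.2200.
Independent samples, unequal variances: SE_diff = √(SE₁² + SE₂²) = √(5.30887681 + 1.4884) = 2.6072.
z* = 1.960, so margin of error = 1.960 × 2.6072 = 5.1101.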